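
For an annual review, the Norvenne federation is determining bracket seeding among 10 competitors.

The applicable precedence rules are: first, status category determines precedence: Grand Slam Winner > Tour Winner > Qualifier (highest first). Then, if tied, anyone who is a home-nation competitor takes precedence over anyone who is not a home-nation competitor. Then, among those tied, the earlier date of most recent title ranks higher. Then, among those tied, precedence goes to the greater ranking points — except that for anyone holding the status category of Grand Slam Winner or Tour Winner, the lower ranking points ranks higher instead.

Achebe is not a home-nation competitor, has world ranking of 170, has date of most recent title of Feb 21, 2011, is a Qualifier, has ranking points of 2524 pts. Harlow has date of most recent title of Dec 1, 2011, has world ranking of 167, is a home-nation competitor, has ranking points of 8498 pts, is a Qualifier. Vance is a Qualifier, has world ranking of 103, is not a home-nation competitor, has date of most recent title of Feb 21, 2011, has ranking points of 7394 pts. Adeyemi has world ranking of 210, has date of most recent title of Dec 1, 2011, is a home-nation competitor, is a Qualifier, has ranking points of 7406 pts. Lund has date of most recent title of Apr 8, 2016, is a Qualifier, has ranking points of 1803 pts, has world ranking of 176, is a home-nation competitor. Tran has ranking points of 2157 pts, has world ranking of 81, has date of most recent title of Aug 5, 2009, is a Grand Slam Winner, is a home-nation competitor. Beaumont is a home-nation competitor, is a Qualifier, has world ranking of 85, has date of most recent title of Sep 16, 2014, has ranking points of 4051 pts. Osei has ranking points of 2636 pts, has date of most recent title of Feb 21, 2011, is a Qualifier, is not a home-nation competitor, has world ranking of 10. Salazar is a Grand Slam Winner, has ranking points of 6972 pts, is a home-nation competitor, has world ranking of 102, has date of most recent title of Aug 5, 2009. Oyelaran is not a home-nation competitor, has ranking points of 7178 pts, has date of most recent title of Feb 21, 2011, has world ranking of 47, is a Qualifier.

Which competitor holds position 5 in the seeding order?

By status category: Tran and Salazar (Grand Slam Winner); then Harlow, Adeyemi, Beaumont, Lund, Vance, Oyelaran, Osei and Achebe (Qualifier).
Tran and Salazar are each a home-nation competitor, so the next rule applies.
Tran and Salazar both have date of most recent title Aug 5, 2009, so the next rule applies.
Among Tran and Salazar, by ranking points (lower first) (reversed rule for this group): Tran (2157 pts) before Salazar (6972 pts).
Among Harlow, Adeyemi, Beaumont, Lund, Vance, Oyelaran, Osei and Achebe, a home-nation competitor before not a home-nation competitor: Harlow, Adeyemi, Beaumont and Lund (a home-nation competitor) before Vance, Oyelaran, Osei and Achebe (not a home-nation competitor).
Among Harlow, Adeyemi, Beaumont and Lund, by date of most recent title (earlier first): Harlow and Adeyemi (Dec 1, 2011) before Beaumont (Sep 16, 2014) before Lund (Apr 8, 2016).
Among Harlow and Adeyemi, by ranking points (higher first): Harlow (8498 pts) before Adeyemi (7406 pts).
Vance, Oyelaran, Osei and Achebe all have date of most recent title Feb 21, 2011, so the next rule applies.
Among Vance, Oyelaran, Osei and Achebe, by ranking points (higher first): Vance (7394 pts) before Oyelaran (7178 pts) before Osei (2636 pts) before Achebe (2524 pts).
Order: Tran, Salazar, Harlow, Adeyemi, Beaumont, Lund, Vance, Oyelaran, Osei, Achebe.

Beaumont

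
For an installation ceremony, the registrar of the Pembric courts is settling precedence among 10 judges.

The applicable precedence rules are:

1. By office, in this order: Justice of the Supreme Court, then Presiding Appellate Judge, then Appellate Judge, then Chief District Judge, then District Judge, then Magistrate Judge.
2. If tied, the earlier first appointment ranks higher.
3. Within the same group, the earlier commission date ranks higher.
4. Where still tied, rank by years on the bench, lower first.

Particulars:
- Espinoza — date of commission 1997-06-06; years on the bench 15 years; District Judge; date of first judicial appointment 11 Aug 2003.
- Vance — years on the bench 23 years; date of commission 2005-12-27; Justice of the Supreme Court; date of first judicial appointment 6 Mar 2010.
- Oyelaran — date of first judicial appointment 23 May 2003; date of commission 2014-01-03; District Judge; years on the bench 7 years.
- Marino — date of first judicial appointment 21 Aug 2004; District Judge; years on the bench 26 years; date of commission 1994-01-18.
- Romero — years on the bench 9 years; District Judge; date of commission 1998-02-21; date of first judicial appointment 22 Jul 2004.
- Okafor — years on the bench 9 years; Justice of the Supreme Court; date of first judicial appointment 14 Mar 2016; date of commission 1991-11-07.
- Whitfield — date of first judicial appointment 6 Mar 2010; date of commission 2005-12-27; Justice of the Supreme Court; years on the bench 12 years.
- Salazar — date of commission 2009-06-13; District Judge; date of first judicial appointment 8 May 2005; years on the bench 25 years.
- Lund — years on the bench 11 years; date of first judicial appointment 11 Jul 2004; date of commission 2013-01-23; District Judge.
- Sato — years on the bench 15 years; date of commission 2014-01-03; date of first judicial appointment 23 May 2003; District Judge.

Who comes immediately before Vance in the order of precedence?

By office: Whitfield, Vance and Okafor (Justice of the Supreme Court); then Oyelaran, Sato, Espinoza, Lund, Romero, Marino and Salazar (District Judge).
Among Whitfield, Vance and Okafor, by date of first judicial appointment (earlier first): Whitfield and Vance (6 Mar 2010) before Okafor (14 Mar 2016).
Whitfield and Vance both have date of commission 2005-12-27, so the next rule applies.
Among Whitfield and Vance, by years on the bench (lower first): Whitfield (12 years) before Vance (23 years).
Among Oyelaran, Sato, Espinoza, Lund, Romero, Marino and Salazar, by date of first judicial appointment (earlier first): Oyelaran and Sato (23 May 2003) before Espinoza (11 Aug 2003) before Lund (11 Jul 2004) before Romero (22 Jul 2004) before Marino (21 Aug 2004) before Salazar (8 May 2005).
Oyelaran and Sato both have date of commission 2014-01-03, so the next rule applies.
Among Oyelaran and Sato, by years on the bench (lower first): Oyelaran (7 years) before Sato (15 years).
Order: Whitfield, Vance, Okafor, Oyelaran, Sato, Espinoza, Lund, Romero, Marino, Salazar.

Whitfield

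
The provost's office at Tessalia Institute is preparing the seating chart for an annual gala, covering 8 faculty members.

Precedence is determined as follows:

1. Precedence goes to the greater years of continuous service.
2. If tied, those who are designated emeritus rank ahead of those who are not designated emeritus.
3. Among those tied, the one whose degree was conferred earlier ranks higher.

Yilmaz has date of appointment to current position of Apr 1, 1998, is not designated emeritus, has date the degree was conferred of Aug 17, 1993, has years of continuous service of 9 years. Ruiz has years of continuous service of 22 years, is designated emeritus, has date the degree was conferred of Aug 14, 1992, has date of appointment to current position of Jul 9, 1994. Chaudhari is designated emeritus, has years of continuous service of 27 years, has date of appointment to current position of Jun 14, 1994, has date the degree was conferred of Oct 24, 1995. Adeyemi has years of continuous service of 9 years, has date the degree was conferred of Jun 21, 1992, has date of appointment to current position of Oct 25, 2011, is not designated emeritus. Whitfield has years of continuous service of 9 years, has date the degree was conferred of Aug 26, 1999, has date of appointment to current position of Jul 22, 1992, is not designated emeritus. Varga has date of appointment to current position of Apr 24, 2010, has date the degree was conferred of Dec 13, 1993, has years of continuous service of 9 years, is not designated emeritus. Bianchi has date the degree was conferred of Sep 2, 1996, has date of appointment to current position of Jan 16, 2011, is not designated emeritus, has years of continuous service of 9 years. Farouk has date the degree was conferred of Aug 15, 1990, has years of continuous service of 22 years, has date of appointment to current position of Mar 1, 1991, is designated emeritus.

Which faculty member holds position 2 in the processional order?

By years of continuous service (higher first): Chaudhari (27 years); then Farouk and Ruiz (both 22 years); then Adeyemi, Yilmaz, Varga, Bianchi and Whitfield (each 9 years).
Farouk and Ruiz are each designated emeritus, so the next rule applies.
Among Farouk and Ruiz, by date the degree was conferred (earlier first): Farouk (Aug 15, 1990) before Ruiz (Aug 14, 1992).
Adeyemi, Yilmaz, Varga, Bianchi and Whitfield are each not designated emeritus, so the next rule applies.
Among Adeyemi, Yilmaz, Varga, Bianchi and Whitfield, by date the degree was conferred (earlier first): Adeyemi (Jun 21, 1992) before Yilmaz (Aug 17, 1993) before Varga (Dec 13, 1993) before Bianchi (Sep 2, 1996) before Whitfield (Aug 26, 1999).
Order: Chaudhari, Farouk, Ruiz, Adeyemi, Yilmaz, Varga, Bianchi, Whitfield.

Farouk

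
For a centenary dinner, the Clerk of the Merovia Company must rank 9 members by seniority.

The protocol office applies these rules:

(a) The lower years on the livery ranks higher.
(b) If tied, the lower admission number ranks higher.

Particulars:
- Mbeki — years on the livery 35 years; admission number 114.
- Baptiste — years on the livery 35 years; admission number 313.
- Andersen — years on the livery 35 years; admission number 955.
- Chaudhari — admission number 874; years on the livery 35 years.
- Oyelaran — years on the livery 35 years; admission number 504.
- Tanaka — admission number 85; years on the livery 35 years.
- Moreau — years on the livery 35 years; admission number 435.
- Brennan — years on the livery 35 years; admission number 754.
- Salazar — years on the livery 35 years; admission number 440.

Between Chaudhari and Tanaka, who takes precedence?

Tanaka

By years on the livery (lower first): Tanaka, Mbeki, Baptiste, Moreau, Salazar, Oyelaran, Brennan, Chaudhari and Andersen (each 35 years).
Among Tanaka, Mbeki, Baptiste, Moreau, Salazar, Oyelaran, Brennan, Chaudhari and Andersen, by admission number (lower first): Tanaka (85) before Mbeki (114) before Baptiste (313) before Moreau (435) before Salazar (440) before Oyelaran (504) before Brennan (754) before Chaudhari (874) before Andersen (955).
So Tanaka takes precedence.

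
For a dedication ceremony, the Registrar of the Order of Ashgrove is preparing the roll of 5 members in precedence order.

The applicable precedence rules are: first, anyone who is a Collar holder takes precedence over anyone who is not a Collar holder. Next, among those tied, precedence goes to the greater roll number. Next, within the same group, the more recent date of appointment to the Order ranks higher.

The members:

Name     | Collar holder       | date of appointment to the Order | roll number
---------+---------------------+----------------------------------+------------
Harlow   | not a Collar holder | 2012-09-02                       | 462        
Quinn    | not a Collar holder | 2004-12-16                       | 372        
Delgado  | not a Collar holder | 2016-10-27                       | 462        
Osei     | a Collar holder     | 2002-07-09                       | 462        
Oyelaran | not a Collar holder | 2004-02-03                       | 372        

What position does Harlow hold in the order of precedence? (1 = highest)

By the first rule: Osei (a Collar holder); then Delgado, Harlow, Quinn and Oyelaran (each not a Collar holder).
Among Delgado, Harlow, Quinn and Oyelaran, by roll number (higher first): Delgado and Harlow (462) before Quinn and Oyelaran (372).
Among Delgado and Harlow, by date of appointment to the Order (later first): Delgado (2016-10-27) before Harlow (2012-09-02).
Among Quinn and Oyelaran, by date of appointment to the Order (later first): Quinn (2004-12-16) before Oyelaran (2004-02-03).
Order: Osei, Delgado, Harlow, Quinn, Oyelaran. So position 3.

3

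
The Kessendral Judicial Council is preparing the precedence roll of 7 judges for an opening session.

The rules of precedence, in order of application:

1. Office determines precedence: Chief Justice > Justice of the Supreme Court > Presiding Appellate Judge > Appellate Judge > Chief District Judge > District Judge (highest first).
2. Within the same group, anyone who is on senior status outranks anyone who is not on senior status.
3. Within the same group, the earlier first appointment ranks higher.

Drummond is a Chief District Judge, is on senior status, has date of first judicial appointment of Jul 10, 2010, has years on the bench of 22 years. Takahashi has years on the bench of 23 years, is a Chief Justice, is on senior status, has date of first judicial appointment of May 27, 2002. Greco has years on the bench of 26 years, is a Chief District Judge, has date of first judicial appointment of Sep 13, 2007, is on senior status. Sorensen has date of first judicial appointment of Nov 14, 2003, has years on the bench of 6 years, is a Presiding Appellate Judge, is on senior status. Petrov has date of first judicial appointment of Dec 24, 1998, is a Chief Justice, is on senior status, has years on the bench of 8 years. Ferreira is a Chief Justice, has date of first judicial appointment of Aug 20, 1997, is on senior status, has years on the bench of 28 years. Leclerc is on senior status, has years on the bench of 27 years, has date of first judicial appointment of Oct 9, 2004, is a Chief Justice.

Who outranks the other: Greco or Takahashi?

By office: Ferreira, Petrov, Takahashi and Leclerc (Chief Justice); then Sorensen (Presiding Appellate Judge); then Greco and Drummond (Chief District Judge).
Ferreira, Petrov, Takahashi and Leclerc are each on senior status, so the next rule applies.
Among Ferreira, Petrov, Takahashi and Leclerc, by date of first judicial appointment (earlier first): Ferreira (Aug 20, 1997) before Petrov (Dec 24, 1998) before Takahashi (May 27, 2002) before Leclerc (Oct 9, 2004).
Greco and Drummond are each on senior status, so the next rule applies.
Among Greco and Drummond, by date of first judicial appointment (earlier first): Greco (Sep 13, 2007) before Drummond (Jul 10, 2010).
So Takahashi takes precedence.

Takahashi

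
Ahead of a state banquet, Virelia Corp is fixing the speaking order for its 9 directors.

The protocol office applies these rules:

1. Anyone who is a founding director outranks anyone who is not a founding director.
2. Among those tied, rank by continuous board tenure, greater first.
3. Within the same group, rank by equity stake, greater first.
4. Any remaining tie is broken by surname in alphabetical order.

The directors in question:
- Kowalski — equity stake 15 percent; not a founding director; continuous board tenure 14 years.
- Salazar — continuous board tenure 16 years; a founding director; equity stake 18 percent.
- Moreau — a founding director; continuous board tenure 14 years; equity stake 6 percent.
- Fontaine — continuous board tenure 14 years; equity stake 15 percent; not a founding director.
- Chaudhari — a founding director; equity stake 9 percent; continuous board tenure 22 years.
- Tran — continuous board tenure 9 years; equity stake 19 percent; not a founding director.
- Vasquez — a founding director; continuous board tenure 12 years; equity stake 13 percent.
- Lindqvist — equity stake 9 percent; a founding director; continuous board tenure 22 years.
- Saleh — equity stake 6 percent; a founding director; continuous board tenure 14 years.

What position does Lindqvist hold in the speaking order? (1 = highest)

2

By the first rule: Chaudhari, Lindqvist, Salazar, Moreau, Saleh and Vasquez (each a founding director); then Fontaine, Kowalski and Tran (each not a founding director).
Among Chaudhari, Lindqvist, Salazar, Moreau, Saleh and Vasquez, by continuous board tenure (higher first): Chaudhari and Lindqvist (22 years) before Salazar (16 years) before Moreau and Saleh (14 years) before Vasquez (12 years).
Chaudhari and Lindqvist both have equity stake 9 percent, so the next rule applies.
Among Chaudhari and Lindqvist, alphabetically by surname: Chaudhari before Lindqvist.
Moreau and Saleh both have equity stake 6 percent, so the next rule applies.
Among Moreau and Saleh, alphabetically by surname: Moreau before Saleh.
Among Fontaine, Kowalski and Tran, by continuous board tenure (higher first): Fontaine and Kowalski (14 years) before Tran (9 years).
Fontaine and Kowalski both have equity stake 15 percent, so the next rule applies.
Among Fontaine and Kowalski, alphabetically by surname: Fontaine before Kowalski.
Order: Chaudhari, Lindqvist, Salazar, Moreau, Saleh, Vasquez, Fontaine, Kowalski, Tran. So position 2.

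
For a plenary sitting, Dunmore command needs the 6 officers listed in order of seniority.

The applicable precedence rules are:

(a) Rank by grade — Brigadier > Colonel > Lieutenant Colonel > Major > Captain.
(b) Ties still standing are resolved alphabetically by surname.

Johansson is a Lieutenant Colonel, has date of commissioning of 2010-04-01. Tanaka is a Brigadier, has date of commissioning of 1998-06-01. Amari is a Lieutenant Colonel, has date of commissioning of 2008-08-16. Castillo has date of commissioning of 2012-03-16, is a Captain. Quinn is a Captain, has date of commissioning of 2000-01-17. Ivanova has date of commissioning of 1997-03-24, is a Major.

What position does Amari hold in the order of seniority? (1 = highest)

By grade: Tanaka (Brigadier); then Amari and Johansson (Lieutenant Colonel); then Ivanova (Major); then Castillo and Quinn (Captain).
Among Amari and Johansson, alphabetically by surname: Amari before Johansson.
Among Castillo and Quinn, alphabetically by surname: Castillo before Quinn.
Order: Tanaka, Amari, Johansson, Ivanova, Castillo, Quinn. So position 2.

2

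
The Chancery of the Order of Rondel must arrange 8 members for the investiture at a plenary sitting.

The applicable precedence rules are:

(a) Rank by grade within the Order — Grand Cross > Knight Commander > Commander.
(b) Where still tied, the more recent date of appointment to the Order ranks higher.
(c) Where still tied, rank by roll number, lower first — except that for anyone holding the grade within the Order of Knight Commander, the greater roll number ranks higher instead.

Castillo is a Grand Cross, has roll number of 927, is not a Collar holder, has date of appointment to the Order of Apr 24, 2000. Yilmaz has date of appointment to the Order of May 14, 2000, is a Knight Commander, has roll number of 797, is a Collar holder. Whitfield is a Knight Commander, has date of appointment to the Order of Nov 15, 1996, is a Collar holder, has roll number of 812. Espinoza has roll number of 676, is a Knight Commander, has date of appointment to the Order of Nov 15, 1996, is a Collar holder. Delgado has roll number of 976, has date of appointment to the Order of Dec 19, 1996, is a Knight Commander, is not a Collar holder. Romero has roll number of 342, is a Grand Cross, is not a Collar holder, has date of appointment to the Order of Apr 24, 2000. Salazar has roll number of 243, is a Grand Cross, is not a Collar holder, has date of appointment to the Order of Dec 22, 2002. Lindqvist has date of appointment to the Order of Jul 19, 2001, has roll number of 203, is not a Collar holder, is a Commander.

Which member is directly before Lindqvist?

Espinoza

By grade within the Order: Salazar, Romero and Castillo (Grand Cross); then Yilmaz, Delgado, Whitfield and Espinoza (Knight Commander); then Lindqvist (Commander).
Among Salazar, Romero and Castillo, by date of appointment to the Order (later first): Salazar (Dec 22, 2002) before Romero and Castillo (Apr 24, 2000).
Among Romero and Castillo, by roll number (lower first): Romero (342) before Castillo (927).
Among Yilmaz, Delgado, Whitfield and Espinoza, by date of appointment to the Order (later first): Yilmaz (May 14, 2000) before Delgado (Dec 19, 1996) before Whitfield and Espinoza (Nov 15, 1996).
Among Whitfield and Espinoza, by roll number (higher first) (reversed rule for this group): Whitfield (812) before Espinoza (676).
Order: Salazar, Romero, Castillo, Yilmaz, Delgado, Whitfield, Espinoza, Lindqvist.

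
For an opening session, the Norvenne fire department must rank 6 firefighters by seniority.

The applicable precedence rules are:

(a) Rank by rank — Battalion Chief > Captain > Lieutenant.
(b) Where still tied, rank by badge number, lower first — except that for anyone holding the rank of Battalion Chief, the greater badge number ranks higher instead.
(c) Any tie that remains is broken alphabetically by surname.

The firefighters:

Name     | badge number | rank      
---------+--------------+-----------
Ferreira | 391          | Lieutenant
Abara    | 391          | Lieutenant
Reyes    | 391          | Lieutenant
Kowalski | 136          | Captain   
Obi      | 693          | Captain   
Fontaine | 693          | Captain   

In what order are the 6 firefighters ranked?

By rank: Kowalski, Fontaine and Obi (Captain); then Abara, Ferreira and Reyes (Lieutenant).
Among Kowalski, Fontaine and Obi, by badge number (lower first): Kowalski (136) before Fontaine and Obi (693).
Among Fontaine and Obi, alphabetically by surname: Fontaine before Obi.
Abara, Ferreira and Reyes all have badge number 391, so the next rule applies.
Among Abara, Ferreira and Reyes, alphabetically by surname: Abara before Ferreira before Reyes.
Full order: Kowalski, Fontaine, Obi, Abara, Ferreira, Reyes.

Kowalski, Fontaine, Obi, Abara, Ferreira, Reyes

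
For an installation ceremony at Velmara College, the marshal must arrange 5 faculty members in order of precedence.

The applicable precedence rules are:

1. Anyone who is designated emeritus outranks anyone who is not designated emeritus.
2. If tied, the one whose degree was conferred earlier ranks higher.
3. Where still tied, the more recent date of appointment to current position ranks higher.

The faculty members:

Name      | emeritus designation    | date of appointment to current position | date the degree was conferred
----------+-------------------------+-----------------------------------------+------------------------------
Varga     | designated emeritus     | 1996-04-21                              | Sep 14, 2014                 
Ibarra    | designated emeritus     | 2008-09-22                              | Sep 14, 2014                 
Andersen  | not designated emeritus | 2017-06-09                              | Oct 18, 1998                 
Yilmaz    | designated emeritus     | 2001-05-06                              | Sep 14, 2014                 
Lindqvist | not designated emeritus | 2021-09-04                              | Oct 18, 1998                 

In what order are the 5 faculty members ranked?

Ibarra, Yilmaz, Varga, Lindqvist, Andersen

By the first rule: Ibarra, Yilmaz and Varga (each designated emeritus); then Lindqvist and Andersen (both not designated emeritus).
Ibarra, Yilmaz and Varga all have date the degree was conferred Sep 14, 2014, so the next rule applies.
Among Ibarra, Yilmaz and Varga, by date of appointment to current position (later first): Ibarra (2008-09-22) before Yilmaz (2001-05-06) before Varga (1996-04-21).
Lindqvist and Andersen both have date the degree was conferred Oct 18, 1998, so the next rule applies.
Among Lindqvist and Andersen, by date of appointment to current position (later first): Lindqvist (2021-09-04) before Andersen (2017-06-09).
Full order: Ibarra, Yilmaz, Varga, Lindqvist, Andersen.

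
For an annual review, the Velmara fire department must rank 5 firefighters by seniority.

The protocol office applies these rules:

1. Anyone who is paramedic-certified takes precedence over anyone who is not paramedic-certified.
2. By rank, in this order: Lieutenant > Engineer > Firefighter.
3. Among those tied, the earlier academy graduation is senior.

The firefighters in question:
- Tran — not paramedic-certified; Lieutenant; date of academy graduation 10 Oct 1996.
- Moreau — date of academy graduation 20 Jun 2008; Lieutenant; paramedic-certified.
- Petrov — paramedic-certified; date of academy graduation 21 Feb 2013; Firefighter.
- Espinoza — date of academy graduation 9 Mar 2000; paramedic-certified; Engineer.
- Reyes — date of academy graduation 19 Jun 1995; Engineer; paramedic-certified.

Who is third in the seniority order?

Espinoza

By the first rule: Moreau, Reyes, Espinoza and Petrov (each paramedic-certified); then Tran (not paramedic-certified).
Among Moreau, Reyes, Espinoza and Petrov, by rank: Moreau (Lieutenant) before Reyes and Espinoza (Engineer) before Petrov (Firefighter).
Among Reyes and Espinoza, by date of academy graduation (earlier first): Reyes (19 Jun 1995) before Espinoza (9 Mar 2000).
Order: Moreau, Reyes, Espinoza, Petrov, Tran.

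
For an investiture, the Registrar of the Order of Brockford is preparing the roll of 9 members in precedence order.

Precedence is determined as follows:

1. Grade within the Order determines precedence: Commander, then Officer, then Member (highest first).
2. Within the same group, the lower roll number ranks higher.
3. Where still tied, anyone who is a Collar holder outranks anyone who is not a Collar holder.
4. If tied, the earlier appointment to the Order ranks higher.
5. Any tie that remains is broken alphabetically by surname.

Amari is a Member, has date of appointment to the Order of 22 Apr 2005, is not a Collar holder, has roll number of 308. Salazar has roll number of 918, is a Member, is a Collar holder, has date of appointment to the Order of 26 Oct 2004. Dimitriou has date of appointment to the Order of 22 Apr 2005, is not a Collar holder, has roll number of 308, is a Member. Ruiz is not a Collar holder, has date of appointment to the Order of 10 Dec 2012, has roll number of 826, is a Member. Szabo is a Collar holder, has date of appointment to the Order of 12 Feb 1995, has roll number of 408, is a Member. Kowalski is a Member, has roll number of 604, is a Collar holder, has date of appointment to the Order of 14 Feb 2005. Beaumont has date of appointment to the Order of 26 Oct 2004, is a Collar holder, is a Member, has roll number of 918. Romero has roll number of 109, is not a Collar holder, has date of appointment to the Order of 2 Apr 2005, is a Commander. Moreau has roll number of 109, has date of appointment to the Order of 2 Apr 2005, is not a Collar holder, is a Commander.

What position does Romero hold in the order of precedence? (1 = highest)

2

By grade within the Order: Moreau and Romero (Commander); then Amari, Dimitriou, Szabo, Kowalski, Ruiz, Beaumont and Salazar (Member).
Moreau and Romero both have roll number 109, so the next rule applies.
Moreau and Romero are each not a Collar holder, so the next rule applies.
Moreau and Romero both have date of appointment to the Order 2 Apr 2005, so the next rule applies.
Among Moreau and Romero, alphabetically by surname: Moreau before Romero.
Among Amari, Dimitriou, Szabo, Kowalski, Ruiz, Beaumont and Salazar, by roll number (lower first): Amari and Dimitriou (308) before Szabo (408) before Kowalski (604) before Ruiz (826) before Beaumont and Salazar (918).
Amari and Dimitriou are each not a Collar holder, so the next rule applies.
Amari and Dimitriou both have date of appointment to the Order 22 Apr 2005, so the next rule applies.
Among Amari and Dimitriou, alphabetically by surname: Amari before Dimitriou.
Beaumont and Salazar are each a Collar holder, so the next rule applies.
Beaumont and Salazar both have date of appointment to the Order 26 Oct 2004, so the next rule applies.
Among Beaumont and Salazar, alphabetically by surname: Beaumont before Salazar.
Order: Moreau, Romero, Amari, Dimitriou, Szabo, Kowalski, Ruiz, Beaumont, Salazar. So position 2.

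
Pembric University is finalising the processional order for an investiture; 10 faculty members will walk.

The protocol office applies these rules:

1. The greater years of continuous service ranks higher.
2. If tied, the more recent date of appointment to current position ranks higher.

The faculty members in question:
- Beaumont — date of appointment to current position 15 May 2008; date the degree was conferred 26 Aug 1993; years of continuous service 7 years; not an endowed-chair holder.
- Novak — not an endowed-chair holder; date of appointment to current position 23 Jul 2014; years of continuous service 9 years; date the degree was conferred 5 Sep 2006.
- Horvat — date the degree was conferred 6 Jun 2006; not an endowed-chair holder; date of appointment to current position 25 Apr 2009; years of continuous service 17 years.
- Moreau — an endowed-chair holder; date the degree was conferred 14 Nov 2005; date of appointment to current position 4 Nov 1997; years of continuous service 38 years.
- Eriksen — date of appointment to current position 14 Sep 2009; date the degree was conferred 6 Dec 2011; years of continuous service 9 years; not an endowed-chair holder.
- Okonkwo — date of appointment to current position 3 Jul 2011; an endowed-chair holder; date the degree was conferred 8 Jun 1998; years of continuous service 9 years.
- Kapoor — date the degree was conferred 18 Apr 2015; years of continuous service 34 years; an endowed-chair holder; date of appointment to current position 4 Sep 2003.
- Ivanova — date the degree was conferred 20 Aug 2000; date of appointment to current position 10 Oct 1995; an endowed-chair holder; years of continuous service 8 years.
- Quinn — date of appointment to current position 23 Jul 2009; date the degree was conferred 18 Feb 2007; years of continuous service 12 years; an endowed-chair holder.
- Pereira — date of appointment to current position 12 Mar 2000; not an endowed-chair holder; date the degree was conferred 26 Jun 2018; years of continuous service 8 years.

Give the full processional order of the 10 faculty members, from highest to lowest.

By years of continuous service (higher first): Moreau (38 years); then Kapoor (34 years); then Horvat (17 years); then Quinn (12 years); then Novak, Okonkwo and Eriksen (each 9 years); then Pereira and Ivanova (both 8 years); then Beaumont (7 years).
Among Novak, Okonkwo and Eriksen, by date of appointment to current position (later first): Novak (23 Jul 2014) before Okonkwo (3 Jul 2011) before Eriksen (14 Sep 2009).
Among Pereira and Ivanova, by date of appointment to current position (later first): Pereira (12 Mar 2000) before Ivanova (10 Oct 1995).
Full order: Moreau, Kapoor, Horvat, Quinn, Novak, Okonkwo, Eriksen, Pereira, Ivanova, Beaumont.

Moreau, Kapoor, Horvat, Quinn, Novak, Okonkwo, Eriksen, Pereira, Ivanova, Beaumont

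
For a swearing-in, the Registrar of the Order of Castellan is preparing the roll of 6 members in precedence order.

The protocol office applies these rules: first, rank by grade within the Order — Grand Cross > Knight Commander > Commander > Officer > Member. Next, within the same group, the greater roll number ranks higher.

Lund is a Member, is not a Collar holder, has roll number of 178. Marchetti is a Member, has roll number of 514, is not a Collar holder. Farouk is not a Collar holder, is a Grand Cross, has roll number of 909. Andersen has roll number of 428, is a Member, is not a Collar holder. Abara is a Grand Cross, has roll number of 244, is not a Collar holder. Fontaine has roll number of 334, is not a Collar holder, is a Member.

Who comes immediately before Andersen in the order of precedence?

By grade within the Order: Farouk and Abara (Grand Cross); then Marchetti, Andersen, Fontaine and Lund (Member).
Among Farouk and Abara, by roll number (higher first): Farouk (909) before Abara (244).
Among Marchetti, Andersen, Fontaine and Lund, by roll number (higher first): Marchetti (514) before Andersen (428) before Fontaine (334) before Lund (178).
Order: Farouk, Abara, Marchetti, Andersen, Fontaine, Lund.

Marchetti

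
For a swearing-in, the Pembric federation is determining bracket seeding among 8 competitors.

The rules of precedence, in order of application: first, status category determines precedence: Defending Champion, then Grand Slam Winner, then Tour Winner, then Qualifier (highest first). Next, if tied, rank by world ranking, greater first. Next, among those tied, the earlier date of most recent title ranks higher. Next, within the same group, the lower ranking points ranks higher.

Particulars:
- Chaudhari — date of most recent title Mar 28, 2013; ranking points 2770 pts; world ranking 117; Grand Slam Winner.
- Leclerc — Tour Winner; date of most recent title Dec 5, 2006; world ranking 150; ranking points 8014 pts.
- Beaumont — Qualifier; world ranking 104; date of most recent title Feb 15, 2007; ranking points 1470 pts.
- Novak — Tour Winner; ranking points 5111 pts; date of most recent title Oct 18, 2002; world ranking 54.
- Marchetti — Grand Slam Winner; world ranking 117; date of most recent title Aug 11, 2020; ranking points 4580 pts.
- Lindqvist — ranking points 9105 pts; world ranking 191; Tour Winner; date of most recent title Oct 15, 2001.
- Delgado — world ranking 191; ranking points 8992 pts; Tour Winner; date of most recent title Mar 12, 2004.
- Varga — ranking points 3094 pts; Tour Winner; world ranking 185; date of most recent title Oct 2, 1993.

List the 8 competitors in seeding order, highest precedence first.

Chaudhari, Marchetti, Lindqvist, Delgado, Varga, Leclerc, Novak, Beaumont

By status category: Chaudhari and Marchetti (Grand Slam Winner); then Lindqvist, Delgado, Varga, Leclerc and Novak (Tour Winner); then Beaumont (Qualifier).
Chaudhari and Marchetti both have world ranking 117, so the next rule applies.
Among Chaudhari and Marchetti, by date of most recent title (earlier first): Chaudhari (Mar 28, 2013) before Marchetti (Aug 11, 2020).
Among Lindqvist, Delgado, Varga, Leclerc and Novak, by world ranking (higher first): Lindqvist and Delgado (191) before Varga (185) before Leclerc (150) before Novak (54).
Among Lindqvist and Delgado, by date of most recent title (earlier first): Lindqvist (Oct 15, 2001) before Delgado (Mar 12, 2004).
Full order: Chaudhari, Marchetti, Lindqvist, Delgado, Varga, Leclerc, Novak, Beaumont.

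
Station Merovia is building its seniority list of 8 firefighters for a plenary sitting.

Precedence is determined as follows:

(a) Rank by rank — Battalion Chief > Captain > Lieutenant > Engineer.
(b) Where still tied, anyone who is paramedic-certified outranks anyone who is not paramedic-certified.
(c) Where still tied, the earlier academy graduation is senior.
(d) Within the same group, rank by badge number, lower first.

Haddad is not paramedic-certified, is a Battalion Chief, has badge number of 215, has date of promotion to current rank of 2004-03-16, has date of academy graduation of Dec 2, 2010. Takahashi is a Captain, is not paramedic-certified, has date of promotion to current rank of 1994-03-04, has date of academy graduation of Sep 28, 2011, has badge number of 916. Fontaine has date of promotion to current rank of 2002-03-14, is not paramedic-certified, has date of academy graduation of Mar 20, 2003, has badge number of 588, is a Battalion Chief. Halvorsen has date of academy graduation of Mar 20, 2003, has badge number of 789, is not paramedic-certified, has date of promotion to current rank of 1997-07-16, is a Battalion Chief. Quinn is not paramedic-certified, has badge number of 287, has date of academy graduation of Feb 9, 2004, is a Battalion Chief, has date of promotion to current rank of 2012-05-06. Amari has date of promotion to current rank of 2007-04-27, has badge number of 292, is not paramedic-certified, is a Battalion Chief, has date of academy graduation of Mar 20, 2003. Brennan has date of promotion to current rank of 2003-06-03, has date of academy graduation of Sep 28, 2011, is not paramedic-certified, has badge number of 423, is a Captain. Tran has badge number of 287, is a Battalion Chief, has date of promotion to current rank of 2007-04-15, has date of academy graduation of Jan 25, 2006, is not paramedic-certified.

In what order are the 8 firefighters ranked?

Amari, Fontaine, Halvorsen, Quinn, Tran, Haddad, Brennan, Takahashi

By rank: Amari, Fontaine, Halvorsen, Quinn, Tran and Haddad (Battalion Chief); then Brennan and Takahashi (Captain).
Amari, Fontaine, Halvorsen, Quinn, Tran and Haddad are each not paramedic-certified, so the next rule applies.
Among Amari, Fontaine, Halvorsen, Quinn, Tran and Haddad, by date of academy graduation (earlier first): Amari, Fontaine and Halvorsen (Mar 20, 2003) before Quinn (Feb 9, 2004) before Tran (Jan 25, 2006) before Haddad (Dec 2, 2010).
Among Amari, Fontaine and Halvorsen, by badge number (lower first): Amari (292) before Fontaine (588) before Halvorsen (789).
Brennan and Takahashi are each not paramedic-certified, so the next rule applies.
Brennan and Takahashi both have date of academy graduation Sep 28, 2011, so the next rule applies.
Among Brennan and Takahashi, by badge number (lower first): Brennan (423) before Takahashi (916).
Full order: Amari, Fontaine, Halvorsen, Quinn, Tran, Haddad, Brennan, Takahashi.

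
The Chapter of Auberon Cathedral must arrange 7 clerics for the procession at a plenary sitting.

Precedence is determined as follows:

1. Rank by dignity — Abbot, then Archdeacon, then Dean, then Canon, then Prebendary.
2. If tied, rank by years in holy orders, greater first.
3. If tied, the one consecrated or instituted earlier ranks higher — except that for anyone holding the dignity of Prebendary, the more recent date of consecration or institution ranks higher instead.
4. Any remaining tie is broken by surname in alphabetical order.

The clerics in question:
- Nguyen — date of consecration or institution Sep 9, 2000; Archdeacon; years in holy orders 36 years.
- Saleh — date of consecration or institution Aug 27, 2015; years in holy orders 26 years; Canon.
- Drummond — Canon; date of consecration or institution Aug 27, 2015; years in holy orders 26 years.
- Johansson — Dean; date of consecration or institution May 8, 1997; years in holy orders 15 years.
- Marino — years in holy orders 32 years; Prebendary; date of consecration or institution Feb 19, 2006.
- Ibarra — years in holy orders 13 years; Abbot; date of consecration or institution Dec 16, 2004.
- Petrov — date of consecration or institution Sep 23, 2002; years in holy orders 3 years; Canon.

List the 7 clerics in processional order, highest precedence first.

Ibarra, Nguyen, Johansson, Drummond, Saleh, Petrov, Marino

By dignity: Ibarra (Abbot); then Nguyen (Archdeacon); then Johansson (Dean); then Drummond, Saleh and Petrov (Canon); then Marino (Prebendary).
Among Drummond, Saleh and Petrov, by years in holy orders (higher first): Drummond and Saleh (26 years) before Petrov (3 years).
Drummond and Saleh both have date of consecration or institution Aug 27, 2015, so the next rule applies.
Among Drummond and Saleh, alphabetically by surname: Drummond before Saleh.
Full order: Ibarra, Nguyen, Johansson, Drummond, Saleh, Petrov, Marino.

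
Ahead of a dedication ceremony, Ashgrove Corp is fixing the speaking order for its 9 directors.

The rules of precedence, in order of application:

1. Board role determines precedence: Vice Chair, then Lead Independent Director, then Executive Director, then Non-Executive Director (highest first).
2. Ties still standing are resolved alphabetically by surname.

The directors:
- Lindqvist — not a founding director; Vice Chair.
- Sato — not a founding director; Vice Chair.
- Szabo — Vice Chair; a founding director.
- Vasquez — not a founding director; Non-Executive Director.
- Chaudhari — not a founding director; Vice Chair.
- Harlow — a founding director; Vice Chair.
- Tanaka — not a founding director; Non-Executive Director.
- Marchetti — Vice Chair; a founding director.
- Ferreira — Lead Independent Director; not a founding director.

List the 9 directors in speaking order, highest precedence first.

Chaudhari, Harlow, Lindqvist, Marchetti, Sato, Szabo, Ferreira, Tanaka, Vasquez

By board role: Chaudhari, Harlow, Lindqvist, Marchetti, Sato and Szabo (Vice Chair); then Ferreira (Lead Independent Director); then Tanaka and Vasquez (Non-Executive Director).
Among Chaudhari, Harlow, Lindqvist, Marchetti, Sato and Szabo, alphabetically by surname: Chaudhari before Harlow before Lindqvist before Marchetti before Sato before Szabo.
Among Tanaka and Vasquez, alphabetically by surname: Tanaka before Vasquez.
Full order: Chaudhari, Harlow, Lindqvist, Marchetti, Sato, Szabo, Ferreira, Tanaka, Vasquez.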